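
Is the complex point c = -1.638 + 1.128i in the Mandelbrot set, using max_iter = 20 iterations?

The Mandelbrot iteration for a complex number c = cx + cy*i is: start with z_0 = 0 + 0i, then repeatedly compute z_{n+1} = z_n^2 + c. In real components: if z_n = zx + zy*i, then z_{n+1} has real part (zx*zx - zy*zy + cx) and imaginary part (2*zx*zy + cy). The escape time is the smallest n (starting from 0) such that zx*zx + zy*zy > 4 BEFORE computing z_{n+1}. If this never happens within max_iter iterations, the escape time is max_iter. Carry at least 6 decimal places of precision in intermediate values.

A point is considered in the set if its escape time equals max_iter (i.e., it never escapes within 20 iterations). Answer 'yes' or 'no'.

Answer: no

Derivation:
z_0 = 0 + 0i, c = -1.6380 + 1.1280i
Iter 1: z = -1.6380 + 1.1280i, |z|^2 = 3.9554
Iter 2: z = -0.2273 + -2.5673i, |z|^2 = 6.6429
Escaped at iteration 2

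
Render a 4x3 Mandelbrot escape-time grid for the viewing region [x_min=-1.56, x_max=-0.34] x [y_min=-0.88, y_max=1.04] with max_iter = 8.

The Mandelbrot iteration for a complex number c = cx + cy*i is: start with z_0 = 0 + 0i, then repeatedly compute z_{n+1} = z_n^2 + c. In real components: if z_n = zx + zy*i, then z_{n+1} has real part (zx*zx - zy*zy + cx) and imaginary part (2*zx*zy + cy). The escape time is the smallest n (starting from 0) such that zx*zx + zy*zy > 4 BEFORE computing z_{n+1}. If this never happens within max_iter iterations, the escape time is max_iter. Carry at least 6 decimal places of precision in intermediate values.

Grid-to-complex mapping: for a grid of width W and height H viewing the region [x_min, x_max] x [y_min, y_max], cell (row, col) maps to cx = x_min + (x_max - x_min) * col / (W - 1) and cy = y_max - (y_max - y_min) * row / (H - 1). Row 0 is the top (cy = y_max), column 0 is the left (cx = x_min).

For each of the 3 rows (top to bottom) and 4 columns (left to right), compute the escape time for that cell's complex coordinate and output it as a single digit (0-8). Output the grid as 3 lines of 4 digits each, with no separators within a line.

(row=0, col=0): c = -1.5600 + 1.0400i → escape time 2
(row=0, col=1): c = -1.1533 + 1.0400i → escape time 3
(row=0, col=2): c = -0.7467 + 1.0400i → escape time 3
(row=0, col=3): c = -0.3400 + 1.0400i → escape time 5
(row=1, col=0): c = -1.5600 + 0.0800i → escape time 7
(row=1, col=1): c = -1.1533 + 0.0800i → escape time 8
(row=1, col=2): c = -0.7467 + 0.0800i → escape time 8
(row=1, col=3): c = -0.3400 + 0.0800i → escape time 8
(row=2, col=0): c = -1.5600 + -0.8800i → escape time 3
(row=2, col=1): c = -1.1533 + -0.8800i → escape time 3
(row=2, col=2): c = -0.7467 + -0.8800i → escape time 4
(row=2, col=3): c = -0.3400 + -0.8800i → escape time 6

Answer: 2335
7888
3346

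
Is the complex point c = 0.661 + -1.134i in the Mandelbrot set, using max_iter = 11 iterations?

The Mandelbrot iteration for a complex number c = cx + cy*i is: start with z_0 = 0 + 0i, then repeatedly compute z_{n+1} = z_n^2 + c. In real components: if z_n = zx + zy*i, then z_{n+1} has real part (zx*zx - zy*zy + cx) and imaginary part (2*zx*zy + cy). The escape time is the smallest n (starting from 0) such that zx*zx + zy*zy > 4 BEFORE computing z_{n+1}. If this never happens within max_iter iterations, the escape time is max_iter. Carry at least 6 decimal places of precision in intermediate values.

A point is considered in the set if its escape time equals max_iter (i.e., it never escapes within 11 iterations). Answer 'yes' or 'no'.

z_0 = 0 + 0i, c = 0.6610 + -1.1340i
Iter 1: z = 0.6610 + -1.1340i, |z|^2 = 1.7229
Iter 2: z = -0.1880 + -2.6331i, |z|^2 = 6.9688
Escaped at iteration 2

Answer: no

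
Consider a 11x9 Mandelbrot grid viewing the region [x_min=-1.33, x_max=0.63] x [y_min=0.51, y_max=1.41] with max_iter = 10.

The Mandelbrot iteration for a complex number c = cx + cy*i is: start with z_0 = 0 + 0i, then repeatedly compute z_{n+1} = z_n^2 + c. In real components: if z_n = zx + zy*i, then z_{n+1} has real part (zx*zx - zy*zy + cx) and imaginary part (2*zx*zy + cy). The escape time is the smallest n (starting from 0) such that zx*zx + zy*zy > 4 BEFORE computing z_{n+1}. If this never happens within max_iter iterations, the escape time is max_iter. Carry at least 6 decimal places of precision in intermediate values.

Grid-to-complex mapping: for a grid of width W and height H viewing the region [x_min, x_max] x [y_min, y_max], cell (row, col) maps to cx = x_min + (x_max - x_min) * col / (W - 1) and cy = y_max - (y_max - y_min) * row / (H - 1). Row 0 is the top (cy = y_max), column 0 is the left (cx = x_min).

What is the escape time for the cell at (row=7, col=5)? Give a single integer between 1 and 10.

z_0 = 0 + 0i, c = -0.3500 + 0.6225i
Iter 1: z = -0.3500 + 0.6225i, |z|^2 = 0.5100
Iter 2: z = -0.6150 + 0.1868i, |z|^2 = 0.4131
Iter 3: z = -0.0066 + 0.3928i, |z|^2 = 0.1543
Iter 4: z = -0.5042 + 0.6173i, |z|^2 = 0.6353
Iter 5: z = -0.4768 + -0.0000i, |z|^2 = 0.2273
Iter 6: z = -0.1227 + 0.6225i, |z|^2 = 0.4026
Iter 7: z = -0.7225 + 0.4698i, |z|^2 = 0.7426
Iter 8: z = -0.0487 + -0.0563i, |z|^2 = 0.0055
Iter 9: z = -0.3508 + 0.6280i, |z|^2 = 0.5174

Answer: 10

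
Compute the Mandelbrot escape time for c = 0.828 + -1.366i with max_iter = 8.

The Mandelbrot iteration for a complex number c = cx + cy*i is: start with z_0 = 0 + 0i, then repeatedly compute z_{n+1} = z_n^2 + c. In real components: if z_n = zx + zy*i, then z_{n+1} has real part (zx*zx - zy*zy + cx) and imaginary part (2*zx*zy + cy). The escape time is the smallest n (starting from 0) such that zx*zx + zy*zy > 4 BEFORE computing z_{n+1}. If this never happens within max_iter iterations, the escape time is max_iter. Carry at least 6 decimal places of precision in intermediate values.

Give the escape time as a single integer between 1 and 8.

z_0 = 0 + 0i, c = 0.8280 + -1.3660i
Iter 1: z = 0.8280 + -1.3660i, |z|^2 = 2.5515
Iter 2: z = -0.3524 + -3.6281i, |z|^2 = 13.2872
Escaped at iteration 2

Answer: 2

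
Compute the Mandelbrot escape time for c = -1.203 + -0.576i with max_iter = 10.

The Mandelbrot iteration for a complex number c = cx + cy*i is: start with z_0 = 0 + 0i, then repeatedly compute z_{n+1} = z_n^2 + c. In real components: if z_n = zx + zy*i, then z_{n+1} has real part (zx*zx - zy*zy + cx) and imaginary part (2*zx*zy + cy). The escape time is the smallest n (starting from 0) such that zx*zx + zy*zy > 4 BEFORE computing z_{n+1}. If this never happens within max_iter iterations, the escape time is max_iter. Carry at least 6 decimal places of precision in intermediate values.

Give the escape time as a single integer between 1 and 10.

Answer: 4

Derivation:
z_0 = 0 + 0i, c = -1.2030 + -0.5760i
Iter 1: z = -1.2030 + -0.5760i, |z|^2 = 1.7790
Iter 2: z = -0.0876 + 0.8099i, |z|^2 = 0.6635
Iter 3: z = -1.8512 + -0.7178i, |z|^2 = 3.9422
Iter 4: z = 1.7087 + 2.0817i, |z|^2 = 7.2530
Escaped at iteration 4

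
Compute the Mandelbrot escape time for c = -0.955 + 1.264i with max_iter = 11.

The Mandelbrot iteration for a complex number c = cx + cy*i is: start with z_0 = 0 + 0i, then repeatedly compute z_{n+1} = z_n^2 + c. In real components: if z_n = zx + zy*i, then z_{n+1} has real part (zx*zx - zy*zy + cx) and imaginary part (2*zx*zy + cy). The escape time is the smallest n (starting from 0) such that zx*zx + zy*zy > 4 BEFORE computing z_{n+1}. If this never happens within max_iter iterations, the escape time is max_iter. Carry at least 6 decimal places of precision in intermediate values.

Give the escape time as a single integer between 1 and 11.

Answer: 2

Derivation:
z_0 = 0 + 0i, c = -0.9550 + 1.2640i
Iter 1: z = -0.9550 + 1.2640i, |z|^2 = 2.5097
Iter 2: z = -1.6407 + -1.1502i, |z|^2 = 4.0149
Escaped at iteration 2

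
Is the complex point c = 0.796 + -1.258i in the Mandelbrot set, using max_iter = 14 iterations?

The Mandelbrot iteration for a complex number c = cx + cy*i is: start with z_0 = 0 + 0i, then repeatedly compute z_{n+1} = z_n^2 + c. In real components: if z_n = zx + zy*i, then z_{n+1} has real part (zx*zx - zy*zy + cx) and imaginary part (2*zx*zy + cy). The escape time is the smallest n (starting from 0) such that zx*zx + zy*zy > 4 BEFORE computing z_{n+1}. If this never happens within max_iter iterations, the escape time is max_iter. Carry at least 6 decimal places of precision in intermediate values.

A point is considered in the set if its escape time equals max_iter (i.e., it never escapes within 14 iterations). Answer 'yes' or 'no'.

z_0 = 0 + 0i, c = 0.7960 + -1.2580i
Iter 1: z = 0.7960 + -1.2580i, |z|^2 = 2.2162
Iter 2: z = -0.1529 + -3.2607i, |z|^2 = 10.6558
Escaped at iteration 2

Answer: no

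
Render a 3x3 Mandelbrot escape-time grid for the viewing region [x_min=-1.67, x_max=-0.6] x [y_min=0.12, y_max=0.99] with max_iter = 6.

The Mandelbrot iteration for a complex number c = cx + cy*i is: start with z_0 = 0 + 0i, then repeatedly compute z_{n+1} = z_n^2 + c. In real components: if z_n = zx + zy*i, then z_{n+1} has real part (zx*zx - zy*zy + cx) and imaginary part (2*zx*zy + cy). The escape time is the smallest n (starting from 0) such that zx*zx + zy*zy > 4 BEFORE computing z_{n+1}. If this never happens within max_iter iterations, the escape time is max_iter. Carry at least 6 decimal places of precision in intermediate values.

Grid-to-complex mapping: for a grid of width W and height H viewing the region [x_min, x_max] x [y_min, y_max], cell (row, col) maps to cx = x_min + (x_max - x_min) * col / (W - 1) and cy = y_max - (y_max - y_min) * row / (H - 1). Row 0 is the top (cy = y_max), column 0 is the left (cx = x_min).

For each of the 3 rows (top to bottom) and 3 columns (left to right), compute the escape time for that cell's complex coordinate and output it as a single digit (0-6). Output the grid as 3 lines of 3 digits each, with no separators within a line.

Answer: 234
346
566

Derivation:
(row=0, col=0): c = -1.6700 + 0.9900i → escape time 2
(row=0, col=1): c = -1.1350 + 0.9900i → escape time 3
(row=0, col=2): c = -0.6000 + 0.9900i → escape time 4
(row=1, col=0): c = -1.6700 + 0.5550i → escape time 3
(row=1, col=1): c = -1.1350 + 0.5550i → escape time 4
(row=1, col=2): c = -0.6000 + 0.5550i → escape time 6
(row=2, col=0): c = -1.6700 + 0.1200i → escape time 5
(row=2, col=1): c = -1.1350 + 0.1200i → escape time 6
(row=2, col=2): c = -0.6000 + 0.1200i → escape time 6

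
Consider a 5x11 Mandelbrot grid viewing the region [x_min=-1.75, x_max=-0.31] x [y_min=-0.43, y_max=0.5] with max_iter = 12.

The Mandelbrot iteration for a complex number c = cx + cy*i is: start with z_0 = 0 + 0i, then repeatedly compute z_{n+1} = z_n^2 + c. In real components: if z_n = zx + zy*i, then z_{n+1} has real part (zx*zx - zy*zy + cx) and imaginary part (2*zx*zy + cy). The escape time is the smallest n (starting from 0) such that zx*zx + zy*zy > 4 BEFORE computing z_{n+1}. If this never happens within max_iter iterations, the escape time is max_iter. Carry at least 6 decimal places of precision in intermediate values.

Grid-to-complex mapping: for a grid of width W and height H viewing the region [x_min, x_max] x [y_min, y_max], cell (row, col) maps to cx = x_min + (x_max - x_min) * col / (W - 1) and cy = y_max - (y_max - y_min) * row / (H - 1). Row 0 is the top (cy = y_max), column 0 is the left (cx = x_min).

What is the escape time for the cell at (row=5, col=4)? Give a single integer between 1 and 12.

Answer: 12

Derivation:
z_0 = 0 + 0i, c = -0.3100 + 0.0350i
Iter 1: z = -0.3100 + 0.0350i, |z|^2 = 0.0973
Iter 2: z = -0.2151 + 0.0133i, |z|^2 = 0.0465
Iter 3: z = -0.2639 + 0.0293i, |z|^2 = 0.0705
Iter 4: z = -0.2412 + 0.0195i, |z|^2 = 0.0586
Iter 5: z = -0.2522 + 0.0256i, |z|^2 = 0.0643
Iter 6: z = -0.2471 + 0.0221i, |z|^2 = 0.0615
Iter 7: z = -0.2495 + 0.0241i, |z|^2 = 0.0628
Iter 8: z = -0.2484 + 0.0230i, |z|^2 = 0.0622
Iter 9: z = -0.2488 + 0.0236i, |z|^2 = 0.0625
Iter 10: z = -0.2486 + 0.0233i, |z|^2 = 0.0624
Iter 11: z = -0.2487 + 0.0234i, |z|^2 = 0.0624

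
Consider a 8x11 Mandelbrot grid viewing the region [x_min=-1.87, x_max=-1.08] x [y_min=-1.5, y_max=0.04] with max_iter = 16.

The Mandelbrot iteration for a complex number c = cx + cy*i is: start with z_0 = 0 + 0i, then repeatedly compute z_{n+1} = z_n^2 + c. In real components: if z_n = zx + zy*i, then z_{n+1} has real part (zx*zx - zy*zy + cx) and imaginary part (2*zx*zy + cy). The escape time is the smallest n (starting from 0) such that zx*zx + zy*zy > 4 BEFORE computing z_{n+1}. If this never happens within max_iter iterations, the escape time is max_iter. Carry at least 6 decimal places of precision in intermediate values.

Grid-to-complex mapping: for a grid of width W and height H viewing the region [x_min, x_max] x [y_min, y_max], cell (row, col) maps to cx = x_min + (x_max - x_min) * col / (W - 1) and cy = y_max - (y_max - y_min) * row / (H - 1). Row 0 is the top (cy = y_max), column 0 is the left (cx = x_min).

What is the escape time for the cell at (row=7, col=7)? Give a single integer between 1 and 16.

Answer: 3

Derivation:
z_0 = 0 + 0i, c = -1.0800 + -1.0380i
Iter 1: z = -1.0800 + -1.0380i, |z|^2 = 2.2438
Iter 2: z = -0.9910 + 1.2041i, |z|^2 = 2.4320
Iter 3: z = -1.5476 + -3.4246i, |z|^2 = 14.1230
Escaped at iteration 3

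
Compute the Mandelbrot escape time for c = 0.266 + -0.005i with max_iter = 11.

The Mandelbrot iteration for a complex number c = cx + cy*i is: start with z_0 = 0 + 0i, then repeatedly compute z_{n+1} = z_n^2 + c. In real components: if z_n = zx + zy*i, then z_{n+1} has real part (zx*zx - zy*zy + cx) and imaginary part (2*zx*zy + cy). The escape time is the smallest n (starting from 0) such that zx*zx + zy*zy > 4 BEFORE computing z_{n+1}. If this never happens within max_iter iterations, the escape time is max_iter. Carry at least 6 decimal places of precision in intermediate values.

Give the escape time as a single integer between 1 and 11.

Answer: 11

Derivation:
z_0 = 0 + 0i, c = 0.2660 + -0.0050i
Iter 1: z = 0.2660 + -0.0050i, |z|^2 = 0.0708
Iter 2: z = 0.3367 + -0.0077i, |z|^2 = 0.1134
Iter 3: z = 0.3793 + -0.0102i, |z|^2 = 0.1440
Iter 4: z = 0.4098 + -0.0127i, |z|^2 = 0.1681
Iter 5: z = 0.4338 + -0.0154i, |z|^2 = 0.1884
Iter 6: z = 0.4539 + -0.0184i, |z|^2 = 0.2064
Iter 7: z = 0.4717 + -0.0217i, |z|^2 = 0.2230
Iter 8: z = 0.4880 + -0.0255i, |z|^2 = 0.2388
Iter 9: z = 0.5035 + -0.0298i, |z|^2 = 0.2544
Iter 10: z = 0.5186 + -0.0351i, |z|^2 = 0.2702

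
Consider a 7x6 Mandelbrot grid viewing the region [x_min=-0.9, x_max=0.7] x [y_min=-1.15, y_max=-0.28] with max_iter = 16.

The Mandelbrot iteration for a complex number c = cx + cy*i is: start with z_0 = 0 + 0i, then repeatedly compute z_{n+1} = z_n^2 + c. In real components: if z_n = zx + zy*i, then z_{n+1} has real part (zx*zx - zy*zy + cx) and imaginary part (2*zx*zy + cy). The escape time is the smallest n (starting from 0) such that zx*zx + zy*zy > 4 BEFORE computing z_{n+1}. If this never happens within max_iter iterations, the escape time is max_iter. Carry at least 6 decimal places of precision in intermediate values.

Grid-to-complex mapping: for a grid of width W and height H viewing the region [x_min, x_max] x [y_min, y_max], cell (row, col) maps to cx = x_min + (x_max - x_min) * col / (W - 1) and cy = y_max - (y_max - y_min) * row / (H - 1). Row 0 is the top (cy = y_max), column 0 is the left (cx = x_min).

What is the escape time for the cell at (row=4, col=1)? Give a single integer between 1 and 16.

Answer: 4

Derivation:
z_0 = 0 + 0i, c = -0.6333 + -0.9760i
Iter 1: z = -0.6333 + -0.9760i, |z|^2 = 1.3537
Iter 2: z = -1.1848 + 0.2603i, |z|^2 = 1.4715
Iter 3: z = 0.7027 + -1.5927i, |z|^2 = 3.0305
Iter 4: z = -2.6764 + -3.2143i, |z|^2 = 17.4949
Escaped at iteration 4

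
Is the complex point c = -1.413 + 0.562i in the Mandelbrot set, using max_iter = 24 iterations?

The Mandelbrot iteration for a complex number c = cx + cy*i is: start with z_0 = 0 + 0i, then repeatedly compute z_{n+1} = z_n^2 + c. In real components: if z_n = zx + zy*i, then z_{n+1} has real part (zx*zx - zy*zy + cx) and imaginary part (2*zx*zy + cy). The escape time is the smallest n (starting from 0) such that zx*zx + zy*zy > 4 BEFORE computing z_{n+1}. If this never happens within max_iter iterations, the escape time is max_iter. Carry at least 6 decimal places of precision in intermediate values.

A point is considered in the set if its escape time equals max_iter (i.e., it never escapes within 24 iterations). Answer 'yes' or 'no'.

Answer: no

Derivation:
z_0 = 0 + 0i, c = -1.4130 + 0.5620i
Iter 1: z = -1.4130 + 0.5620i, |z|^2 = 2.3124
Iter 2: z = 0.2677 + -1.0262i, |z|^2 = 1.1248
Iter 3: z = -2.3944 + 0.0125i, |z|^2 = 5.7335
Escaped at iteration 3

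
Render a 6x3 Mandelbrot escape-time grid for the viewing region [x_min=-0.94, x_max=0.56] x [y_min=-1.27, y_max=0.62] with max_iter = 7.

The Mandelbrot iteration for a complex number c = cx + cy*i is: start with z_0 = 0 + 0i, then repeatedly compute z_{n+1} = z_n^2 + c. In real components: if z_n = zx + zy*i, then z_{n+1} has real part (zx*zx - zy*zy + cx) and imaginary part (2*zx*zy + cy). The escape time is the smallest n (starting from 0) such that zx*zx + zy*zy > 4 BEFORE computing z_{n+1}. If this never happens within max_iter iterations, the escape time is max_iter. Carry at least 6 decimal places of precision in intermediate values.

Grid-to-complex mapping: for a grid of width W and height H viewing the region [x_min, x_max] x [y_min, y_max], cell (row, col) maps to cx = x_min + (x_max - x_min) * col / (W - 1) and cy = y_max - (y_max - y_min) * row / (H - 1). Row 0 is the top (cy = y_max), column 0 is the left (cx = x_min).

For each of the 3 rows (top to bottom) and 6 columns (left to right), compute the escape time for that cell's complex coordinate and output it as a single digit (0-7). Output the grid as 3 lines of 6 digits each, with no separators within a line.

Answer: 577773
777774
233222

Derivation:
(row=0, col=0): c = -0.9400 + 0.6200i → escape time 5
(row=0, col=1): c = -0.6400 + 0.6200i → escape time 7
(row=0, col=2): c = -0.3400 + 0.6200i → escape time 7
(row=0, col=3): c = -0.0400 + 0.6200i → escape time 7
(row=0, col=4): c = 0.2600 + 0.6200i → escape time 7
(row=0, col=5): c = 0.5600 + 0.6200i → escape time 3
(row=1, col=0): c = -0.9400 + -0.3250i → escape time 7
(row=1, col=1): c = -0.6400 + -0.3250i → escape time 7
(row=1, col=2): c = -0.3400 + -0.3250i → escape time 7
(row=1, col=3): c = -0.0400 + -0.3250i → escape time 7
(row=1, col=4): c = 0.2600 + -0.3250i → escape time 7
(row=1, col=5): c = 0.5600 + -0.3250i → escape time 4
(row=2, col=0): c = -0.9400 + -1.2700i → escape time 2
(row=2, col=1): c = -0.6400 + -1.2700i → escape time 3
(row=2, col=2): c = -0.3400 + -1.2700i → escape time 3
(row=2, col=3): c = -0.0400 + -1.2700i → escape time 2
(row=2, col=4): c = 0.2600 + -1.2700i → escape time 2
(row=2, col=5): c = 0.5600 + -1.2700i → escape time 2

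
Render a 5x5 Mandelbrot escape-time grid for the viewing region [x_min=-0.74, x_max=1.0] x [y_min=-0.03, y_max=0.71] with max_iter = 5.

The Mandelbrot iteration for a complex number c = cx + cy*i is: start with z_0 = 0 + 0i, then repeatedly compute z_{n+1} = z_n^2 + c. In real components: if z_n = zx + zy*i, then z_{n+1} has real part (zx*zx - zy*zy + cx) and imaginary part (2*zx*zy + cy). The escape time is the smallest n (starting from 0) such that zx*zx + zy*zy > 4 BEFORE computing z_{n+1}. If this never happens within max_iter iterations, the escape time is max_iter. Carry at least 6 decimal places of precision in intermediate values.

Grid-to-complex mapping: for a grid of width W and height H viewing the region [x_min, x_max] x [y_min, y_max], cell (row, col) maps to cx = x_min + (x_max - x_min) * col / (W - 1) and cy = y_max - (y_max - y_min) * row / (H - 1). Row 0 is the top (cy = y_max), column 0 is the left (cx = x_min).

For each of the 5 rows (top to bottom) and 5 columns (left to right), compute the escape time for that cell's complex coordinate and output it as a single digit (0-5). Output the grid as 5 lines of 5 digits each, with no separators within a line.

(row=0, col=0): c = -0.7400 + 0.7100i → escape time 4
(row=0, col=1): c = -0.3050 + 0.7100i → escape time 5
(row=0, col=2): c = 0.1300 + 0.7100i → escape time 5
(row=0, col=3): c = 0.5650 + 0.7100i → escape time 3
(row=0, col=4): c = 1.0000 + 0.7100i → escape time 2
(row=1, col=0): c = -0.7400 + 0.5250i → escape time 5
(row=1, col=1): c = -0.3050 + 0.5250i → escape time 5
(row=1, col=2): c = 0.1300 + 0.5250i → escape time 5
(row=1, col=3): c = 0.5650 + 0.5250i → escape time 4
(row=1, col=4): c = 1.0000 + 0.5250i → escape time 2
(row=2, col=0): c = -0.7400 + 0.3400i → escape time 5
(row=2, col=1): c = -0.3050 + 0.3400i → escape time 5
(row=2, col=2): c = 0.1300 + 0.3400i → escape time 5
(row=2, col=3): c = 0.5650 + 0.3400i → escape time 4
(row=2, col=4): c = 1.0000 + 0.3400i → escape time 2
(row=3, col=0): c = -0.7400 + 0.1550i → escape time 5
(row=3, col=1): c = -0.3050 + 0.1550i → escape time 5
(row=3, col=2): c = 0.1300 + 0.1550i → escape time 5
(row=3, col=3): c = 0.5650 + 0.1550i → escape time 4
(row=3, col=4): c = 1.0000 + 0.1550i → escape time 2
(row=4, col=0): c = -0.7400 + -0.0300i → escape time 5
(row=4, col=1): c = -0.3050 + -0.0300i → escape time 5
(row=4, col=2): c = 0.1300 + -0.0300i → escape time 5
(row=4, col=3): c = 0.5650 + -0.0300i → escape time 4
(row=4, col=4): c = 1.0000 + -0.0300i → escape time 2

Answer: 45532
55542
55542
55542
55542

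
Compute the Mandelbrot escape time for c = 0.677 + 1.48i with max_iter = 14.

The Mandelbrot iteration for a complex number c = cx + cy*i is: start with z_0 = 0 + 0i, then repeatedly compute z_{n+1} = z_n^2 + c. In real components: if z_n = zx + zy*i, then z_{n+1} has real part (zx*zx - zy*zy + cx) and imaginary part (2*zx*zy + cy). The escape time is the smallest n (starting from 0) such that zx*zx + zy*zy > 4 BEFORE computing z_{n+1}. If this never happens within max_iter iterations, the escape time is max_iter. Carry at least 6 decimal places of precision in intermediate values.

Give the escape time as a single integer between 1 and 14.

Answer: 2

Derivation:
z_0 = 0 + 0i, c = 0.6770 + 1.4800i
Iter 1: z = 0.6770 + 1.4800i, |z|^2 = 2.6487
Iter 2: z = -1.0551 + 3.4839i, |z|^2 = 13.2509
Escaped at iteration 2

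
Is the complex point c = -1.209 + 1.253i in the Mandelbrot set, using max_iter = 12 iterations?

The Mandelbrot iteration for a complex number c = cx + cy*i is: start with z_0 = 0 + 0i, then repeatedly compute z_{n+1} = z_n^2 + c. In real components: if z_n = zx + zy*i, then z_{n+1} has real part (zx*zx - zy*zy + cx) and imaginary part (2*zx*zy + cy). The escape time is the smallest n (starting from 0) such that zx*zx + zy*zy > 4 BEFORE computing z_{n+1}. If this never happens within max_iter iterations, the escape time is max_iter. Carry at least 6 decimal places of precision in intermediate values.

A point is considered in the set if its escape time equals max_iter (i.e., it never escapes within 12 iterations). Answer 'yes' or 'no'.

Answer: no

Derivation:
z_0 = 0 + 0i, c = -1.2090 + 1.2530i
Iter 1: z = -1.2090 + 1.2530i, |z|^2 = 3.0317
Iter 2: z = -1.3173 + -1.7768i, |z|^2 = 4.8922
Escaped at iteration 2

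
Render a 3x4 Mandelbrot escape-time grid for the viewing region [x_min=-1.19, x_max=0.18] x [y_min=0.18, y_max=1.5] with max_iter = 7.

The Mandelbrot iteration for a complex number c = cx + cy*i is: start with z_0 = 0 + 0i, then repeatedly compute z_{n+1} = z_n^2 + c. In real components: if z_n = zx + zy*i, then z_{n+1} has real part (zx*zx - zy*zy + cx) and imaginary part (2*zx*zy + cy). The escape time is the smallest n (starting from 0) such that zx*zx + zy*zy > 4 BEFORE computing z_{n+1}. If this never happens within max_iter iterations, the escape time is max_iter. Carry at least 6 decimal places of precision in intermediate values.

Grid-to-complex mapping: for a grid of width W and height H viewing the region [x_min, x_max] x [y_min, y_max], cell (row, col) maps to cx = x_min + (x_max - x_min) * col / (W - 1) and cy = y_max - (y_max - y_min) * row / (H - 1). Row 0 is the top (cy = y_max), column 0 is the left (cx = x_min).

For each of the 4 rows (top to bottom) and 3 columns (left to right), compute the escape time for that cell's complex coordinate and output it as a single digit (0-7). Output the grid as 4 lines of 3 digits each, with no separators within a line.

Answer: 222
344
377
777

Derivation:
(row=0, col=0): c = -1.1900 + 1.5000i → escape time 2
(row=0, col=1): c = -0.5050 + 1.5000i → escape time 2
(row=0, col=2): c = 0.1800 + 1.5000i → escape time 2
(row=1, col=0): c = -1.1900 + 1.0600i → escape time 3
(row=1, col=1): c = -0.5050 + 1.0600i → escape time 4
(row=1, col=2): c = 0.1800 + 1.0600i → escape time 4
(row=2, col=0): c = -1.1900 + 0.6200i → escape time 3
(row=2, col=1): c = -0.5050 + 0.6200i → escape time 7
(row=2, col=2): c = 0.1800 + 0.6200i → escape time 7
(row=3, col=0): c = -1.1900 + 0.1800i → escape time 7
(row=3, col=1): c = -0.5050 + 0.1800i → escape time 7
(row=3, col=2): c = 0.1800 + 0.1800i → escape time 7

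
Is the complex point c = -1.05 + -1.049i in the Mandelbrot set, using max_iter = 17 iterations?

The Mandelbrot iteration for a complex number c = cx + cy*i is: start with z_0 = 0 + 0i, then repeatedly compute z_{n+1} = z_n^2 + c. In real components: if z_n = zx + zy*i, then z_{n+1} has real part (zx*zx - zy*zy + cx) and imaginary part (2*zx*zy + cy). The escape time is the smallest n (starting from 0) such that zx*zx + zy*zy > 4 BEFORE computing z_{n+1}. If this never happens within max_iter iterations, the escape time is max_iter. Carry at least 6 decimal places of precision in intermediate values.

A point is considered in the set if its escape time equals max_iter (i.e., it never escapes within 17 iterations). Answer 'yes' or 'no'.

z_0 = 0 + 0i, c = -1.0500 + -1.0490i
Iter 1: z = -1.0500 + -1.0490i, |z|^2 = 2.2029
Iter 2: z = -1.0479 + 1.1539i, |z|^2 = 2.4296
Iter 3: z = -1.2834 + -3.4673i, |z|^2 = 13.6696
Escaped at iteration 3

Answer: no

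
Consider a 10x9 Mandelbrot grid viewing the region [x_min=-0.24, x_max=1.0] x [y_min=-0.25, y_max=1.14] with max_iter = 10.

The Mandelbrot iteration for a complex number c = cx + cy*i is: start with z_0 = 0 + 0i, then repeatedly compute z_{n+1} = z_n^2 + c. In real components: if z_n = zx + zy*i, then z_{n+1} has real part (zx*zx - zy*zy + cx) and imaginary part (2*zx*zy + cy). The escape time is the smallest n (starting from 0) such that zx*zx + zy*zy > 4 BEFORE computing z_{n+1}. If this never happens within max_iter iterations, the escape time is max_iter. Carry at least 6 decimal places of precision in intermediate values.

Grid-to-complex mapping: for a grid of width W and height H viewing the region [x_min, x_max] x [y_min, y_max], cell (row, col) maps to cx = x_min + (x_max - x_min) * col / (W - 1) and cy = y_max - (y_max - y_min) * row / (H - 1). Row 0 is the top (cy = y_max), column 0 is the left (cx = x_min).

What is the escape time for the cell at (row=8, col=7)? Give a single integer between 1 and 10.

Answer: 3

Derivation:
z_0 = 0 + 0i, c = 0.7244 + -0.2500i
Iter 1: z = 0.7244 + -0.2500i, |z|^2 = 0.5873
Iter 2: z = 1.1868 + -0.6122i, |z|^2 = 1.7832
Iter 3: z = 1.7580 + -1.7031i, |z|^2 = 5.9913
Escaped at iteration 3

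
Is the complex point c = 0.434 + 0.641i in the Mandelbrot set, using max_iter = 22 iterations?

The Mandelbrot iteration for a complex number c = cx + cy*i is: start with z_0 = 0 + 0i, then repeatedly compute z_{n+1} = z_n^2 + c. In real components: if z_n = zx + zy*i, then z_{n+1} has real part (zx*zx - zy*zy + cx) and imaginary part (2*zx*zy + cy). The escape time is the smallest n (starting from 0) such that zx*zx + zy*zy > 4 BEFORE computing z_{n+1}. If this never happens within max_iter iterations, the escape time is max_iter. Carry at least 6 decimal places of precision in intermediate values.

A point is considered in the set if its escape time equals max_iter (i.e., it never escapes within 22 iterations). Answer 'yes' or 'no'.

z_0 = 0 + 0i, c = 0.4340 + 0.6410i
Iter 1: z = 0.4340 + 0.6410i, |z|^2 = 0.5992
Iter 2: z = 0.2115 + 1.1974i, |z|^2 = 1.4785
Iter 3: z = -0.9550 + 1.1474i, |z|^2 = 2.2287
Iter 4: z = 0.0294 + -1.5506i, |z|^2 = 2.4053
Iter 5: z = -1.9696 + 0.5497i, |z|^2 = 4.1815
Escaped at iteration 5

Answer: no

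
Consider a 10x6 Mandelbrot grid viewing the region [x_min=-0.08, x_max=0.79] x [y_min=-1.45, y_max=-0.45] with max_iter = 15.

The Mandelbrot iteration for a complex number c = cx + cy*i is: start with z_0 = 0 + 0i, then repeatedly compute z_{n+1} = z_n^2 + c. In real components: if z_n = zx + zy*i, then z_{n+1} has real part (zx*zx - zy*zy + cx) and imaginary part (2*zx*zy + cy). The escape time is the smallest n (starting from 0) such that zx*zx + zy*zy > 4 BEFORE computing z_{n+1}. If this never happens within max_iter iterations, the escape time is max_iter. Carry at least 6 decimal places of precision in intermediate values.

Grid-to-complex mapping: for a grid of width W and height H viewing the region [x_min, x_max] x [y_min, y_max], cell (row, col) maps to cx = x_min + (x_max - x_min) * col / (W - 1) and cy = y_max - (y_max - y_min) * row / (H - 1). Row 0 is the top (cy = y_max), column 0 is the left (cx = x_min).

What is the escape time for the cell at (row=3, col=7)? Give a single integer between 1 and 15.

z_0 = 0 + 0i, c = 0.5967 + -1.0500i
Iter 1: z = 0.5967 + -1.0500i, |z|^2 = 1.4585
Iter 2: z = -0.1498 + -2.3030i, |z|^2 = 5.3263
Escaped at iteration 2

Answer: 2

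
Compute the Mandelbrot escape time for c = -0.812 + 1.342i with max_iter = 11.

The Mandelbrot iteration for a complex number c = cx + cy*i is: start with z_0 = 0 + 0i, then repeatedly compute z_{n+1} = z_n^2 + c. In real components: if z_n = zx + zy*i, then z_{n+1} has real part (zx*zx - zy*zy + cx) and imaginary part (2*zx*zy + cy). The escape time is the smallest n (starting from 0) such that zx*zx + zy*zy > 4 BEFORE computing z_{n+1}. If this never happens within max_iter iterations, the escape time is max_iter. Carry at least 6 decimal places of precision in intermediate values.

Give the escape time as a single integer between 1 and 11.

Answer: 2

Derivation:
z_0 = 0 + 0i, c = -0.8120 + 1.3420i
Iter 1: z = -0.8120 + 1.3420i, |z|^2 = 2.4603
Iter 2: z = -1.9536 + -0.8374i, |z|^2 = 4.5179
Escaped at iteration 2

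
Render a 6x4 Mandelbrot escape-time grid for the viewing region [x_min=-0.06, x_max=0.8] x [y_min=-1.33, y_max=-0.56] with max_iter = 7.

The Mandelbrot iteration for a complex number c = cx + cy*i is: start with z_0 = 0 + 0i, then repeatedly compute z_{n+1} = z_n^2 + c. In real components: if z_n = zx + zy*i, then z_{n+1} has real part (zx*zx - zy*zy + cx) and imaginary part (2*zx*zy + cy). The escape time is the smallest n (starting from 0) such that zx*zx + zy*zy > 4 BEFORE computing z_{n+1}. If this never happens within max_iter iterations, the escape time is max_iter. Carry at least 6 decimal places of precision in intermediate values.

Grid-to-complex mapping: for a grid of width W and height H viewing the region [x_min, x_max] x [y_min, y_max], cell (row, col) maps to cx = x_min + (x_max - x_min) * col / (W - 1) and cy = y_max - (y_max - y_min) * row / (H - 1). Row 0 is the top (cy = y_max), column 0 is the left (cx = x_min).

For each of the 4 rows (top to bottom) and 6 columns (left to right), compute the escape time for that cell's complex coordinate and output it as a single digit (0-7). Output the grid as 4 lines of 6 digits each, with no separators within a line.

Answer: 777533
764332
543222
222222

Derivation:
(row=0, col=0): c = -0.0600 + -0.5600i → escape time 7
(row=0, col=1): c = 0.1120 + -0.5600i → escape time 7
(row=0, col=2): c = 0.2840 + -0.5600i → escape time 7
(row=0, col=3): c = 0.4560 + -0.5600i → escape time 5
(row=0, col=4): c = 0.6280 + -0.5600i → escape time 3
(row=0, col=5): c = 0.8000 + -0.5600i → escape time 3
(row=1, col=0): c = -0.0600 + -0.8167i → escape time 7
(row=1, col=1): c = 0.1120 + -0.8167i → escape time 6
(row=1, col=2): c = 0.2840 + -0.8167i → escape time 4
(row=1, col=3): c = 0.4560 + -0.8167i → escape time 3
(row=1, col=4): c = 0.6280 + -0.8167i → escape time 3
(row=1, col=5): c = 0.8000 + -0.8167i → escape time 2
(row=2, col=0): c = -0.0600 + -1.0733i → escape time 5
(row=2, col=1): c = 0.1120 + -1.0733i → escape time 4
(row=2, col=2): c = 0.2840 + -1.0733i → escape time 3
(row=2, col=3): c = 0.4560 + -1.0733i → escape time 2
(row=2, col=4): c = 0.6280 + -1.0733i → escape time 2
(row=2, col=5): c = 0.8000 + -1.0733i → escape time 2
(row=3, col=0): c = -0.0600 + -1.3300i → escape time 2
(row=3, col=1): c = 0.1120 + -1.3300i → escape time 2
(row=3, col=2): c = 0.2840 + -1.3300i → escape time 2
(row=3, col=3): c = 0.4560 + -1.3300i → escape time 2
(row=3, col=4): c = 0.6280 + -1.3300i → escape time 2
(row=3, col=5): c = 0.8000 + -1.3300i → escape time 2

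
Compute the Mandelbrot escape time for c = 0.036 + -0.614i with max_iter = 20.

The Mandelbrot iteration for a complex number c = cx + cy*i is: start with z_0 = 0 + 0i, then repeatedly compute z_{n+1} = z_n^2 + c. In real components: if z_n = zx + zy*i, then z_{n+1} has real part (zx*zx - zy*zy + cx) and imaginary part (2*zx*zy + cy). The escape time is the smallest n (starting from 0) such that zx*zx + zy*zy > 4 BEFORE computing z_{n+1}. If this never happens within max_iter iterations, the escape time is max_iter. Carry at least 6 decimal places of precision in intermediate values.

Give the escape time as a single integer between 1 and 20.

Answer: 20

Derivation:
z_0 = 0 + 0i, c = 0.0360 + -0.6140i
Iter 1: z = 0.0360 + -0.6140i, |z|^2 = 0.3783
Iter 2: z = -0.3397 + -0.6582i, |z|^2 = 0.5486
Iter 3: z = -0.2818 + -0.1668i, |z|^2 = 0.1073
Iter 4: z = 0.0876 + -0.5200i, |z|^2 = 0.2780
Iter 5: z = -0.2267 + -0.7051i, |z|^2 = 0.5486
Iter 6: z = -0.4098 + -0.2943i, |z|^2 = 0.2545
Iter 7: z = 0.1173 + -0.3728i, |z|^2 = 0.1527
Iter 8: z = -0.0892 + -0.7015i, |z|^2 = 0.5000
Iter 9: z = -0.4481 + -0.4888i, |z|^2 = 0.4397
Iter 10: z = -0.0022 + -0.1759i, |z|^2 = 0.0309
Iter 11: z = 0.0051 + -0.6132i, |z|^2 = 0.3761
Iter 12: z = -0.3400 + -0.6202i, |z|^2 = 0.5003
Iter 13: z = -0.2330 + -0.1922i, |z|^2 = 0.0913
Iter 14: z = 0.0534 + -0.5244i, |z|^2 = 0.2779
Iter 15: z = -0.2362 + -0.6700i, |z|^2 = 0.5046
Iter 16: z = -0.3571 + -0.2976i, |z|^2 = 0.2161
Iter 17: z = 0.0750 + -0.4015i, |z|^2 = 0.1668
Iter 18: z = -0.1196 + -0.6742i, |z|^2 = 0.4688
Iter 19: z = -0.4042 + -0.4528i, |z|^2 = 0.3684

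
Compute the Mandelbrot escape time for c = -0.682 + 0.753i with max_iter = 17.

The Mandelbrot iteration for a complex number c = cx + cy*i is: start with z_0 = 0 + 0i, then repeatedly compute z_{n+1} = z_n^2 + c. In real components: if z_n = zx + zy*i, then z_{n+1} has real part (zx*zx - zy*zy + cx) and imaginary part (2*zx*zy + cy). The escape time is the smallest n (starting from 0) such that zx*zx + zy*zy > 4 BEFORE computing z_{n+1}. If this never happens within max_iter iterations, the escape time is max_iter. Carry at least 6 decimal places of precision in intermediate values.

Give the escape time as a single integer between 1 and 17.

z_0 = 0 + 0i, c = -0.6820 + 0.7530i
Iter 1: z = -0.6820 + 0.7530i, |z|^2 = 1.0321
Iter 2: z = -0.7839 + -0.2741i, |z|^2 = 0.6896
Iter 3: z = -0.1427 + 1.1827i, |z|^2 = 1.4192
Iter 4: z = -2.0605 + 0.4156i, |z|^2 = 4.4182
Escaped at iteration 4

Answer: 4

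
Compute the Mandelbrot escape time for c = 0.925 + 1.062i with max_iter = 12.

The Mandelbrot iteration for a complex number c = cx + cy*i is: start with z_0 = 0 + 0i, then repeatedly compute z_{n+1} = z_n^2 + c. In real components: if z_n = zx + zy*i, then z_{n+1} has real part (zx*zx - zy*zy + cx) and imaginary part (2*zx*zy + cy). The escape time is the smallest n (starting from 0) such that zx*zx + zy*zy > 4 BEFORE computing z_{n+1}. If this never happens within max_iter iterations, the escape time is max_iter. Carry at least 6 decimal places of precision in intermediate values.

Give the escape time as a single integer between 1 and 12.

Answer: 2

Derivation:
z_0 = 0 + 0i, c = 0.9250 + 1.0620i
Iter 1: z = 0.9250 + 1.0620i, |z|^2 = 1.9835
Iter 2: z = 0.6528 + 3.0267i, |z|^2 = 9.5870
Escaped at iteration 2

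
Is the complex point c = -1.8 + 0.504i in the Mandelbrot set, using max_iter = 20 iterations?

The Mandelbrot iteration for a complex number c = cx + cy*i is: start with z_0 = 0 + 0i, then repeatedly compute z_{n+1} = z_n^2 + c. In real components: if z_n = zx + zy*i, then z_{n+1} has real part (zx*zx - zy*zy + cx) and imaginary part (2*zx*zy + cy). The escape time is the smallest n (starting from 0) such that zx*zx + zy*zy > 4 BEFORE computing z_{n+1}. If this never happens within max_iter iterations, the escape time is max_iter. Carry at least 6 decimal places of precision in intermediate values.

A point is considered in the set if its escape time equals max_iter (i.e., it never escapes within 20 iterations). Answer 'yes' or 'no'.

z_0 = 0 + 0i, c = -1.8000 + 0.5040i
Iter 1: z = -1.8000 + 0.5040i, |z|^2 = 3.4940
Iter 2: z = 1.1860 + -1.3104i, |z|^2 = 3.1237
Iter 3: z = -2.1106 + -2.6042i, |z|^2 = 11.2366
Escaped at iteration 3

Answer: no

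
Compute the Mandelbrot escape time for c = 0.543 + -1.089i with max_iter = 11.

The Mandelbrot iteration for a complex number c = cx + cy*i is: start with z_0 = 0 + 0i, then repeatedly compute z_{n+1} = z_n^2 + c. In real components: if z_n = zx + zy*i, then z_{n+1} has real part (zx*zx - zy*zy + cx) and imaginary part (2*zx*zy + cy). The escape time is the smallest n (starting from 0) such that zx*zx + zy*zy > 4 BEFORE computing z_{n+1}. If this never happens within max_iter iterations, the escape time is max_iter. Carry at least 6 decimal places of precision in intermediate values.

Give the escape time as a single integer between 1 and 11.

Answer: 2

Derivation:
z_0 = 0 + 0i, c = 0.5430 + -1.0890i
Iter 1: z = 0.5430 + -1.0890i, |z|^2 = 1.4808
Iter 2: z = -0.3481 + -2.2717i, |z|^2 = 5.2816
Escaped at iteration 2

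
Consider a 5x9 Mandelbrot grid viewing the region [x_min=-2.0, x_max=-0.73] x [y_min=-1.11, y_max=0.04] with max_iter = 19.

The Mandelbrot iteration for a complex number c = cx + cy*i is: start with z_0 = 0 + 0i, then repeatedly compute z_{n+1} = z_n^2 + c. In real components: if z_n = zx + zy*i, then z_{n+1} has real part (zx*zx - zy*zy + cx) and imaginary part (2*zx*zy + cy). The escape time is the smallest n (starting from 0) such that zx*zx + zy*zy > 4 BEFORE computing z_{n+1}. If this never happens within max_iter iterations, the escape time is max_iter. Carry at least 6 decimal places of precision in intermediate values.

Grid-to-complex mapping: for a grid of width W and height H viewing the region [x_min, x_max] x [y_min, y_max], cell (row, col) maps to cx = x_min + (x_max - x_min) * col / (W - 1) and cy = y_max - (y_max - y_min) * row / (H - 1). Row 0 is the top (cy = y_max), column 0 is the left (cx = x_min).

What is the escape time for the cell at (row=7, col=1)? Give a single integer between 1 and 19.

z_0 = 0 + 0i, c = -1.6825 + -0.9663i
Iter 1: z = -1.6825 + -0.9663i, |z|^2 = 3.7644
Iter 2: z = 0.2147 + 2.2852i, |z|^2 = 5.2681
Escaped at iteration 2

Answer: 2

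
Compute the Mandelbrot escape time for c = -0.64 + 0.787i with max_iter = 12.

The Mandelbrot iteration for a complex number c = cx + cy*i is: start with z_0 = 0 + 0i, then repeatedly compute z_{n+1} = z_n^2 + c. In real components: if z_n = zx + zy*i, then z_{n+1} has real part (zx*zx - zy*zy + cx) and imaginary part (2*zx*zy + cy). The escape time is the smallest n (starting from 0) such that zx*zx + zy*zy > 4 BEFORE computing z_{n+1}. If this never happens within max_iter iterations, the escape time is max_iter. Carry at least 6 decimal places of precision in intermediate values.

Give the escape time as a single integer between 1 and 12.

z_0 = 0 + 0i, c = -0.6400 + 0.7870i
Iter 1: z = -0.6400 + 0.7870i, |z|^2 = 1.0290
Iter 2: z = -0.8498 + -0.2204i, |z|^2 = 0.7707
Iter 3: z = 0.0335 + 1.1615i, |z|^2 = 1.3502
Iter 4: z = -1.9880 + 0.8649i, |z|^2 = 4.7002
Escaped at iteration 4

Answer: 4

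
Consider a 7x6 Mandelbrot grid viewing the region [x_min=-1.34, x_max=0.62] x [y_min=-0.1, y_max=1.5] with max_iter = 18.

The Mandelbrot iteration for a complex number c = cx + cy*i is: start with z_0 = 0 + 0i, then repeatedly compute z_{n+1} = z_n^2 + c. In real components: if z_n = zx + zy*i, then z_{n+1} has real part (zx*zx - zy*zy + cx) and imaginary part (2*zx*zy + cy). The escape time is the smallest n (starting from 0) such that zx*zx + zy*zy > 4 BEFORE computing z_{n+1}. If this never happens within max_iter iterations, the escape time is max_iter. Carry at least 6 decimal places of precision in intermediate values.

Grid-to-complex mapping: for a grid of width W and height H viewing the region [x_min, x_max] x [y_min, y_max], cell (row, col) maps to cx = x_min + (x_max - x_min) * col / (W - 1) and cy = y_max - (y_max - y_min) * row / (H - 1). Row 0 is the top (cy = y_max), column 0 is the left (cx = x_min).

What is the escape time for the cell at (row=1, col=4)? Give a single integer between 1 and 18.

z_0 = 0 + 0i, c = -0.0333 + 1.1800i
Iter 1: z = -0.0333 + 1.1800i, |z|^2 = 1.3935
Iter 2: z = -1.4246 + 1.1013i, |z|^2 = 3.2425
Iter 3: z = 0.7833 + -1.9580i, |z|^2 = 4.4472
Escaped at iteration 3

Answer: 3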